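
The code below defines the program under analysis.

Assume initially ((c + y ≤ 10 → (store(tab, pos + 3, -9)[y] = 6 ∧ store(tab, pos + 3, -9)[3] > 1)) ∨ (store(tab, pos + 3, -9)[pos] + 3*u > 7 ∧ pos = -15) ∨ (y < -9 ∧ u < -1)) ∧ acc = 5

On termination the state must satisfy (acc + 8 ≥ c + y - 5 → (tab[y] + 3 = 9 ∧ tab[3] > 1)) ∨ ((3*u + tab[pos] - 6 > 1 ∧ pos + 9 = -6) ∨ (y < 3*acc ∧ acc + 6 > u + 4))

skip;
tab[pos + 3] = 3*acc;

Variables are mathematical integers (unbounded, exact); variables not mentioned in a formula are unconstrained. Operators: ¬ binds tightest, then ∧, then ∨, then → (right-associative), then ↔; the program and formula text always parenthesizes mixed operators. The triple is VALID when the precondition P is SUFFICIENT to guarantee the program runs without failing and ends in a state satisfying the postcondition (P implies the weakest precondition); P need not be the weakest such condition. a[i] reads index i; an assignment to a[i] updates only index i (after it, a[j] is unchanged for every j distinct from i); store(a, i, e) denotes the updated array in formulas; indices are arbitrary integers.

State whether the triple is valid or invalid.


Working backward. After the program, the postcondition (acc + 8 ≥ c + y - 5 → (tab[y] + 3 = 9 ∧ tab[3] > 1)) ∨ ((3*u + tab[pos] - 6 > 1 ∧ pos + 9 = -6) ∨ (y < 3*acc ∧ acc + 6 > u + 4)) must hold; in canonical form it is (acc ≥ c + y - 13 → (tab[y] = 6 ∧ tab[3] > 1)) ∨ (tab[pos] + 3*u > 7 ∧ pos = -15) ∨ (y < 3*acc ∧ acc > u - 2).
Before tab[pos + 3] := 3*acc: (acc ≥ c + y - 13 → (store(tab, pos + 3, 3*acc)[y] = 6 ∧ store(tab, pos + 3, 3*acc)[3] > 1)) ∨ (store(tab, pos + 3, 3*acc)[pos] + 3*u > 7 ∧ pos = -15) ∨ (y < 3*acc ∧ acc > u - 2)
Before skip: (acc ≥ c + y - 13 → (store(tab, pos + 3, 3*acc)[y] = 6 ∧ store(tab, pos + 3, 3*acc)[3] > 1)) ∨ (store(tab, pos + 3, 3*acc)[pos] + 3*u > 7 ∧ pos = -15) ∨ (y < 3*acc ∧ acc > u - 2)
The weakest precondition is (acc ≥ c + y - 13 → (store(tab, pos + 3, 3*acc)[y] = 6 ∧ store(tab, pos + 3, 3*acc)[3] > 1)) ∨ (store(tab, pos + 3, 3*acc)[pos] + 3*u > 7 ∧ pos = -15) ∨ (y < 3*acc ∧ acc > u - 2).
Check whether ((c + y ≤ 10 → (store(tab, pos + 3, -9)[y] = 6 ∧ store(tab, pos + 3, -9)[3] > 1)) ∨ (store(tab, pos + 3, -9)[pos] + 3*u > 7 ∧ pos = -15) ∨ (y < -9 ∧ u < -1)) ∧ acc = 5 implies it.
Countermodel: at the initial state acc = 5, c = 25, pos = -16, tab = {[-16] = 4, [-14] = 5, [-13] = 4, [3] = 4, elsewhere 4}, u = 7, y = -14, the precondition holds but the weakest precondition fails.
Answer: invalid


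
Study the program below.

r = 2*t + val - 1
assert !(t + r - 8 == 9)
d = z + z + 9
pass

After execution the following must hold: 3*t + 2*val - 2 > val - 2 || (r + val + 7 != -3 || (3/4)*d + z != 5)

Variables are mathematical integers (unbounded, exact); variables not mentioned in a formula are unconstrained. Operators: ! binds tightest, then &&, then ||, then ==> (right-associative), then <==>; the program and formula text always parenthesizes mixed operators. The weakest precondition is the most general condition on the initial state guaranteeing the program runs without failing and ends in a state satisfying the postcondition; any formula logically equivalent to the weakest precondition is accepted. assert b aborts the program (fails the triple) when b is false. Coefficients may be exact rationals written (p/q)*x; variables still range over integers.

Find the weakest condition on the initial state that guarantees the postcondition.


Working backward. After the program, the postcondition 3*t + 2*val - 2 > val - 2 || (r + val + 7 != -3 || (3/4)*d + z != 5) must hold; in canonical form it is 3*t + val > 0 || r + val != -10 || (3/4)*d + z != 5.
Before skip: 3*t + val > 0 || r + val != -10 || (3/4)*d + z != 5
Before d := z + z + 9: 3*t + val > 0 || r + val != -10 || (5/2)*z != -7/4
Before assert !(t + r - 8 == 9): (!(r + t == 17)) && (3*t + val > 0 || r + val != -10 || (5/2)*z != -7/4)
Before r := 2*t + val - 1: (!(3*t + val == 18)) && (3*t + val > 0 || 2*t + 2*val != -9 || (5/2)*z != -7/4)
Answer: WP = (!(3*t + val == 18)) && (3*t + val > 0 || 2*t + 2*val != -9 || (5/2)*z != -7/4)


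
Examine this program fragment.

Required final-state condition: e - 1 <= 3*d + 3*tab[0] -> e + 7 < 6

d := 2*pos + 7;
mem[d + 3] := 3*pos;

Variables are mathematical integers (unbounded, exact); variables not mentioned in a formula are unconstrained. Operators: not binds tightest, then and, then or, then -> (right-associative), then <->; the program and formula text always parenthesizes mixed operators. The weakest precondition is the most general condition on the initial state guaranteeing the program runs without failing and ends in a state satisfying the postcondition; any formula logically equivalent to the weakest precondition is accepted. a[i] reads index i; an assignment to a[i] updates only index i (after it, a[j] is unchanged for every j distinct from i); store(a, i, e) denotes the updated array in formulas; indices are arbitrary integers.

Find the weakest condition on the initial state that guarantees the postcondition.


Working backward. After the program, the postcondition e - 1 <= 3*d + 3*tab[0] -> e + 7 < 6 must hold; in canonical form it is e <= 3*tab[0] + 3*d + 1 -> e < -1.
Before mem[d + 3] := 3*pos: e <= 3*tab[0] + 3*d + 1 -> e < -1
Before d := 2*pos + 7: e <= 3*tab[0] + 6*pos + 22 -> e < -1
Answer: WP = e <= 3*tab[0] + 6*pos + 22 -> e < -1


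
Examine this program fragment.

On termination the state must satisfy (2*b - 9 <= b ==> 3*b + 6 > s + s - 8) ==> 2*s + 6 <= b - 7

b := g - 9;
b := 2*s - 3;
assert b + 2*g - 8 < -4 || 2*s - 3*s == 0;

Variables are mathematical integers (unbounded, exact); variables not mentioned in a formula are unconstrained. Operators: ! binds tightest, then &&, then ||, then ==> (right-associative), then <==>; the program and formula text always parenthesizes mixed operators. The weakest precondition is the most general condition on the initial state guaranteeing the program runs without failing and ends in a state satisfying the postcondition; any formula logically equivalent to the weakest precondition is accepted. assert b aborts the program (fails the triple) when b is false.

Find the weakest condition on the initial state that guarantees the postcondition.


Working backward. After the program, the postcondition (2*b - 9 <= b ==> 3*b + 6 > s + s - 8) ==> 2*s + 6 <= b - 7 must hold; in canonical form it is (b <= 9 ==> 3*b > 2*s - 14) ==> 2*s <= b - 13.
Before assert b + 2*g - 8 < -4 || 2*s - 3*s == 0: (b + 2*g < 4 || s == 0) && ((b <= 9 ==> 3*b > 2*s - 14) ==> 2*s <= b - 13)
Before b := 2*s - 3: (2*g + 2*s < 7 || s == 0) && (!(2*s <= 12 ==> 4*s > -5))
Before b := g - 9: (2*g + 2*s < 7 || s == 0) && (!(2*s <= 12 ==> 4*s > -5))
Answer: WP = (2*g + 2*s < 7 || s == 0) && (!(2*s <= 12 ==> 4*s > -5))


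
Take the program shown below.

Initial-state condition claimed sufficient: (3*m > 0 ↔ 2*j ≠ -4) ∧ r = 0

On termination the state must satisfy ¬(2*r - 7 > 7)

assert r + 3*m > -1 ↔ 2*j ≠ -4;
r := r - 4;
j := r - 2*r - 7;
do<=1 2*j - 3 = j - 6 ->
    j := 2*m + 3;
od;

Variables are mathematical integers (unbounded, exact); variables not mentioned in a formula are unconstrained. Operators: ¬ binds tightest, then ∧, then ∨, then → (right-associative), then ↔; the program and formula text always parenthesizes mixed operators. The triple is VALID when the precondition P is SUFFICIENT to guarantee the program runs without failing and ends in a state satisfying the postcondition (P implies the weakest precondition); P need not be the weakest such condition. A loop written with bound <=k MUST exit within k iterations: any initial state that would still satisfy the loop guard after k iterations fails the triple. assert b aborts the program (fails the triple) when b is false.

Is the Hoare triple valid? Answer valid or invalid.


Working backward. After the program, the postcondition ¬(2*r - 7 > 7) must hold; in canonical form it is ¬(2*r > 14).
Before the loop (bound <=1), unroll the exhaustion recursion (WP_0 = exit-now case; WP_j = one more guarded iteration, up to j = 1):
  WP_0: (¬(j = -3)) ∧ (¬(2*r > 14))
  WP_1: (j = -3 → ((¬(2*m = -6)) ∧ (¬(2*r > 14)))) ∧ ((¬(j = -3)) → (¬(2*r > 14)))
So before the loop: (j = -3 → ((¬(2*m = -6)) ∧ (¬(2*r > 14)))) ∧ ((¬(j = -3)) → (¬(2*r > 14)))
Before j := r - 2*r - 7: (r = -4 → ((¬(2*m = -6)) ∧ (¬(2*r > 14)))) ∧ ((¬(r = -4)) → (¬(2*r > 14)))
Before r := r - 4: (r = 0 → ((¬(2*m = -6)) ∧ (¬(2*r > 22)))) ∧ ((¬(r = 0)) → (¬(2*r > 22)))
Before assert r + 3*m > -1 ↔ 2*j ≠ -4: (3*m + r > -1 ↔ 2*j ≠ -4) ∧ (r = 0 → ((¬(2*m = -6)) ∧ (¬(2*r > 22)))) ∧ ((¬(r = 0)) → (¬(2*r > 22)))
The weakest precondition is (3*m + r > -1 ↔ 2*j ≠ -4) ∧ (r = 0 → ((¬(2*m = -6)) ∧ (¬(2*r > 22)))) ∧ ((¬(r = 0)) → (¬(2*r > 22))).
Check whether (3*m > 0 ↔ 2*j ≠ -4) ∧ r = 0 implies it.
Countermodel: at the initial state j = -2, m = -3, r = 0, the precondition holds but the weakest precondition fails.
Answer: invalid


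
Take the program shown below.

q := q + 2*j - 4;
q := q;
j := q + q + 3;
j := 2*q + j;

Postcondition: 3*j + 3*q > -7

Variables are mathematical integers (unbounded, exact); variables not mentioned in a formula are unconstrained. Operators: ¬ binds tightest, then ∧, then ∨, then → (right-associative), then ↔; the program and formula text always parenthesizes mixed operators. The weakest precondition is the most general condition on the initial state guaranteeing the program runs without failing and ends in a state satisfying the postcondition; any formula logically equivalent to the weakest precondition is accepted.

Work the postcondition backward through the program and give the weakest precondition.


Working backward. After the program, 3*j + 3*q > -7 must hold.
Before j := 2*q + j: 3*j + 9*q > -7
Before j := q + q + 3: 15*q > -16
Before q := q: 15*q > -16
Before q := q + 2*j - 4: 30*j + 15*q > 44
Answer: WP = 30*j + 15*q > 44


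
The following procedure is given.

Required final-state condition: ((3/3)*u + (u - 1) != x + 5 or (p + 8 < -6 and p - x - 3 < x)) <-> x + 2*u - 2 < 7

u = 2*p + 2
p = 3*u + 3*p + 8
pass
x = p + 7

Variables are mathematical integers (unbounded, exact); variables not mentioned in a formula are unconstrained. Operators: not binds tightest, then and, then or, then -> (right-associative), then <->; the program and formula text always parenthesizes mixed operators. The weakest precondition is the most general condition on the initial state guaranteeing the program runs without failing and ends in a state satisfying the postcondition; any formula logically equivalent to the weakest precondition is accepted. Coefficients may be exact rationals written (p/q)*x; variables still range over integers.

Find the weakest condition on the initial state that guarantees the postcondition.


Working backward. After the program, the postcondition ((3/3)*u + (u - 1) != x + 5 or (p + 8 < -6 and p - x - 3 < x)) <-> x + 2*u - 2 < 7 must hold; in canonical form it is (2*u != x + 6 or (p < -14 and p < 2*x + 3)) <-> 2*u + x < 9.
Before x := p + 7: (2*u != p + 13 or (p < -14 and p > -17)) <-> p + 2*u < 2
Before skip: (2*u != p + 13 or (p < -14 and p > -17)) <-> p + 2*u < 2
Before p := 3*u + 3*p + 8: (3*p + u != -21 or (3*p + 3*u < -22 and 3*p + 3*u > -25)) <-> 3*p + 5*u < -6
Before u := 2*p + 2: (5*p != -23 or (9*p < -28 and 9*p > -31)) <-> 13*p < -16
Answer: WP = (5*p != -23 or (9*p < -28 and 9*p > -31)) <-> 13*p < -16


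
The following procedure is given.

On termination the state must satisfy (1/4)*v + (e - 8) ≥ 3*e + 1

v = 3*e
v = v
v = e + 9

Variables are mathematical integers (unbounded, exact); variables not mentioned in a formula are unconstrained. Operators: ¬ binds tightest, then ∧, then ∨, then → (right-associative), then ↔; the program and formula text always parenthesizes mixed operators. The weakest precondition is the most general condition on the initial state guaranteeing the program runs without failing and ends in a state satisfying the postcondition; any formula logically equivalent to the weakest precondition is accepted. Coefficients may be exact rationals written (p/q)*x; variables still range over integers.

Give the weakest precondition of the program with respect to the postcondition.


Working backward. After the program, the postcondition (1/4)*v + (e - 8) ≥ 3*e + 1 must hold; in canonical form it is (1/4)*v ≥ 2*e + 9.
Before v := e + 9: (7/4)*e ≤ -27/4
Before v := v: (7/4)*e ≤ -27/4
Before v := 3*e: (7/4)*e ≤ -27/4
Answer: WP = (7/4)*e ≤ -27/4


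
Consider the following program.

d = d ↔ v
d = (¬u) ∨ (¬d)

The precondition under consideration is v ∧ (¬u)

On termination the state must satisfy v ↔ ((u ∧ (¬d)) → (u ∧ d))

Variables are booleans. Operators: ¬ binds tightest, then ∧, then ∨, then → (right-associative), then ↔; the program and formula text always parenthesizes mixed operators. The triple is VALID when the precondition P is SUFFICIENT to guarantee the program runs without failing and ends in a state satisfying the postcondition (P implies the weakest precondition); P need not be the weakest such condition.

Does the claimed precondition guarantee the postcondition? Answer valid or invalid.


Working backward. After the program, v ↔ ((u ∧ (¬d)) → (u ∧ d)) must hold.
Before d := (¬u) ∨ (¬d): v ↔ ((u ∧ (¬((¬u) ∨ (¬d)))) → (u ∧ ((¬u) ∨ (¬d))))
Before d := d ↔ v: v ↔ ((u ∧ (¬((¬u) ∨ (¬(d ↔ v))))) → (u ∧ ((¬u) ∨ (¬(d ↔ v)))))
The weakest precondition is v ↔ ((u ∧ (¬((¬u) ∨ (¬(d ↔ v))))) → (u ∧ ((¬u) ∨ (¬(d ↔ v))))).
Check whether v ∧ (¬u) implies it.
Every state satisfying the precondition satisfies the weakest precondition: the implication holds.
Answer: valid


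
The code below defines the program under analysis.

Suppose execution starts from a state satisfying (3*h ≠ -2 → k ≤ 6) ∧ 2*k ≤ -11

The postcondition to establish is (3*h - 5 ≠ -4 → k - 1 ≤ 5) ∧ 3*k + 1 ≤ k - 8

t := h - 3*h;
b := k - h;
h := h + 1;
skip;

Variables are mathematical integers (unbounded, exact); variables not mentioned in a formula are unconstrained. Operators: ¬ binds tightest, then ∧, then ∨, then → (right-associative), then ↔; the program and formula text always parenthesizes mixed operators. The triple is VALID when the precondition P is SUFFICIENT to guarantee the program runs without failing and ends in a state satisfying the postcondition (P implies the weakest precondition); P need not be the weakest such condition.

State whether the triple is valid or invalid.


Working backward. After the program, the postcondition (3*h - 5 ≠ -4 → k - 1 ≤ 5) ∧ 3*k + 1 ≤ k - 8 must hold; in canonical form it is (3*h ≠ 1 → k ≤ 6) ∧ 2*k ≤ -9.
Before skip: (3*h ≠ 1 → k ≤ 6) ∧ 2*k ≤ -9
Before h := h + 1: (3*h ≠ -2 → k ≤ 6) ∧ 2*k ≤ -9
Before b := k - h: (3*h ≠ -2 → k ≤ 6) ∧ 2*k ≤ -9
Before t := h - 3*h: (3*h ≠ -2 → k ≤ 6) ∧ 2*k ≤ -9
The weakest precondition is (3*h ≠ -2 → k ≤ 6) ∧ 2*k ≤ -9.
Check whether (3*h ≠ -2 → k ≤ 6) ∧ 2*k ≤ -11 implies it.
Every state satisfying the precondition satisfies the weakest precondition: the implication holds.
Answer: valid


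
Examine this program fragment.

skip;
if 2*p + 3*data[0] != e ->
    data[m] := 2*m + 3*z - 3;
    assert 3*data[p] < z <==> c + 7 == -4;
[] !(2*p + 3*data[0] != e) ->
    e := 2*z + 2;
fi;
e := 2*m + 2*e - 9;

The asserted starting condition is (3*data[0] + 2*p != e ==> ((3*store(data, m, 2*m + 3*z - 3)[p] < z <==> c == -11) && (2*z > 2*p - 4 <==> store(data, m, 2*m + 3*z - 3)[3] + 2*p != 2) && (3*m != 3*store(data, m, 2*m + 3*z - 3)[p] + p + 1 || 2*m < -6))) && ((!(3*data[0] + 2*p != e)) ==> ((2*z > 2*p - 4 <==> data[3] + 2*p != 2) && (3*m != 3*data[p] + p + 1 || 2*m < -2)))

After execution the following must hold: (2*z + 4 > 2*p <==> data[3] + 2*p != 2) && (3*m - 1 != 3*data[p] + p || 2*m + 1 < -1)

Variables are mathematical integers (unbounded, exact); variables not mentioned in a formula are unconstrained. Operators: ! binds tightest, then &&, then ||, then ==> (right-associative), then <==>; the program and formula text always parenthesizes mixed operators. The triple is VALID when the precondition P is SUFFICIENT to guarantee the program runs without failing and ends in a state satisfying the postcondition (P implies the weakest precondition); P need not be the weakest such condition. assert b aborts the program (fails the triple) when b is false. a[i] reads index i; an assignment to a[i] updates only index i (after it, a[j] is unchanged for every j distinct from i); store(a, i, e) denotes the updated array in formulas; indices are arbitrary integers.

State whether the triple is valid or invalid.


Working backward. After the program, the postcondition (2*z + 4 > 2*p <==> data[3] + 2*p != 2) && (3*m - 1 != 3*data[p] + p || 2*m + 1 < -1) must hold; in canonical form it is (2*z > 2*p - 4 <==> data[3] + 2*p != 2) && (3*m != 3*data[p] + p + 1 || 2*m < -2).
Before e := 2*m + 2*e - 9: (2*z > 2*p - 4 <==> data[3] + 2*p != 2) && (3*m != 3*data[p] + p + 1 || 2*m < -2)
Then branch requires (3*store(data, m, 2*m + 3*z - 3)[p] < z <==> c == -11) && (2*z > 2*p - 4 <==> store(data, m, 2*m + 3*z - 3)[3] + 2*p != 2) && (3*m != 3*store(data, m, 2*m + 3*z - 3)[p] + p + 1 || 2*m < -2); else branch requires (2*z > 2*p - 4 <==> data[3] + 2*p != 2) && (3*m != 3*data[p] + p + 1 || 2*m < -2).
Before the if: (3*data[0] + 2*p != e ==> ((3*store(data, m, 2*m + 3*z - 3)[p] < z <==> c == -11) && (2*z > 2*p - 4 <==> store(data, m, 2*m + 3*z - 3)[3] + 2*p != 2) && (3*m != 3*store(data, m, 2*m + 3*z - 3)[p] + p + 1 || 2*m < -2))) && ((!(3*data[0] + 2*p != e)) ==> ((2*z > 2*p - 4 <==> data[3] + 2*p != 2) && (3*m != 3*data[p] + p + 1 || 2*m < -2)))
Before skip: (3*data[0] + 2*p != e ==> ((3*store(data, m, 2*m + 3*z - 3)[p] < z <==> c == -11) && (2*z > 2*p - 4 <==> store(data, m, 2*m + 3*z - 3)[3] + 2*p != 2) && (3*m != 3*store(data, m, 2*m + 3*z - 3)[p] + p + 1 || 2*m < -2))) && ((!(3*data[0] + 2*p != e)) ==> ((2*z > 2*p - 4 <==> data[3] + 2*p != 2) && (3*m != 3*data[p] + p + 1 || 2*m < -2)))
The weakest precondition is (3*data[0] + 2*p != e ==> ((3*store(data, m, 2*m + 3*z - 3)[p] < z <==> c == -11) && (2*z > 2*p - 4 <==> store(data, m, 2*m + 3*z - 3)[3] + 2*p != 2) && (3*m != 3*store(data, m, 2*m + 3*z - 3)[p] + p + 1 || 2*m < -2))) && ((!(3*data[0] + 2*p != e)) ==> ((2*z > 2*p - 4 <==> data[3] + 2*p != 2) && (3*m != 3*data[p] + p + 1 || 2*m < -2))).
Check whether (3*data[0] + 2*p != e ==> ((3*store(data, m, 2*m + 3*z - 3)[p] < z <==> c == -11) && (2*z > 2*p - 4 <==> store(data, m, 2*m + 3*z - 3)[3] + 2*p != 2) && (3*m != 3*store(data, m, 2*m + 3*z - 3)[p] + p + 1 || 2*m < -6))) && ((!(3*data[0] + 2*p != e)) ==> ((2*z > 2*p - 4 <==> data[3] + 2*p != 2) && (3*m != 3*data[p] + p + 1 || 2*m < -2))) implies it.
Every state satisfying the precondition satisfies the weakest precondition: the implication holds.
Answer: valid


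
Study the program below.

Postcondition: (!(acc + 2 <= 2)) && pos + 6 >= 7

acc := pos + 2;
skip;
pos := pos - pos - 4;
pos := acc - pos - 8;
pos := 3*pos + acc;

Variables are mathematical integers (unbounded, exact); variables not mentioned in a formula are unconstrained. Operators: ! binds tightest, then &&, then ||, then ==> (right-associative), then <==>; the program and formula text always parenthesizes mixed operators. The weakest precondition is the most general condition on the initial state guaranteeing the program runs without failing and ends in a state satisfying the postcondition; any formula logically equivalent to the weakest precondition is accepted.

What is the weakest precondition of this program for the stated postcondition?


Working backward. After the program, the postcondition (!(acc + 2 <= 2)) && pos + 6 >= 7 must hold; in canonical form it is (!(acc <= 0)) && pos >= 1.
Before pos := 3*pos + acc: (!(acc <= 0)) && acc + 3*pos >= 1
Before pos := acc - pos - 8: (!(acc <= 0)) && 4*acc >= 3*pos + 25
Before pos := pos - pos - 4: (!(acc <= 0)) && 4*acc >= 13
Before skip: (!(acc <= 0)) && 4*acc >= 13
Before acc := pos + 2: (!(pos <= -2)) && 4*pos >= 5
Answer: WP = (!(pos <= -2)) && 4*pos >= 5


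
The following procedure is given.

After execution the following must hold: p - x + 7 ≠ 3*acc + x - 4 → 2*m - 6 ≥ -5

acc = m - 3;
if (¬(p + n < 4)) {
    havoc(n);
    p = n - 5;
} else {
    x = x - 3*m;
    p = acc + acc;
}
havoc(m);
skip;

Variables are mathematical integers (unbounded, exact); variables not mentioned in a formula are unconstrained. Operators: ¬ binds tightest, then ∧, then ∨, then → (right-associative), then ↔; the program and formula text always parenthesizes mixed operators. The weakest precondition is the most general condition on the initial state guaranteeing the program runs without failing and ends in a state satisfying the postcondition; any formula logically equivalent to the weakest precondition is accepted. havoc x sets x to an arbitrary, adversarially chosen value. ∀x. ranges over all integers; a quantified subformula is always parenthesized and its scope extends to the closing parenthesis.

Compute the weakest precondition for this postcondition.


Working backward. After the program, the postcondition p - x + 7 ≠ 3*acc + x - 4 → 2*m - 6 ≥ -5 must hold; in canonical form it is p ≠ 3*acc + 2*x - 11 → 2*m ≥ 1.
Before skip: p ≠ 3*acc + 2*x - 11 → 2*m ≥ 1
Before havoc m: ∀m_1. (p ≠ 3*acc + 2*x - 11 → 2*m_1 ≥ 1)
Then branch requires ∀n_1. (∀m_1. (n_1 ≠ 3*acc + 2*x - 6 → 2*m_1 ≥ 1)); else branch requires ∀m_1. (6*m ≠ acc + 2*x - 11 → 2*m_1 ≥ 1).
Before the if: ((¬(n + p < 4)) → (∀n_1. (∀m_1. (n_1 ≠ 3*acc + 2*x - 6 → 2*m_1 ≥ 1)))) ∧ (n + p < 4 → (∀m_1. (6*m ≠ acc + 2*x - 11 → 2*m_1 ≥ 1)))
Before acc := m - 3: ((¬(n + p < 4)) → (∀n_1. (∀m_1. (n_1 ≠ 3*m + 2*x - 15 → 2*m_1 ≥ 1)))) ∧ (n + p < 4 → (∀m_1. (5*m ≠ 2*x - 14 → 2*m_1 ≥ 1)))
Answer: WP = ((¬(n + p < 4)) → (∀n_1. (∀m_1. (n_1 ≠ 3*m + 2*x - 15 → 2*m_1 ≥ 1)))) ∧ (n + p < 4 → (∀m_1. (5*m ≠ 2*x - 14 → 2*m_1 ≥ 1)))


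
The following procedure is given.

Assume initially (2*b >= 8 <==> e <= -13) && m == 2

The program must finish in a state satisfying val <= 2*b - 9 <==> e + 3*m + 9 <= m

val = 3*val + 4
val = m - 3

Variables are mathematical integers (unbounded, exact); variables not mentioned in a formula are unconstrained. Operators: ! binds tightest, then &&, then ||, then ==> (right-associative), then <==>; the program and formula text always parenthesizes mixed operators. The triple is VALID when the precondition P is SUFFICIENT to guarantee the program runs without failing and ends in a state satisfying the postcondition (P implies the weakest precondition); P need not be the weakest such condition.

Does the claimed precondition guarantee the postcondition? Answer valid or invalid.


Working backward. After the program, the postcondition val <= 2*b - 9 <==> e + 3*m + 9 <= m must hold; in canonical form it is val <= 2*b - 9 <==> e + 2*m <= -9.
Before val := m - 3: m <= 2*b - 6 <==> e + 2*m <= -9
Before val := 3*val + 4: m <= 2*b - 6 <==> e + 2*m <= -9
The weakest precondition is m <= 2*b - 6 <==> e + 2*m <= -9.
Check whether (2*b >= 8 <==> e <= -13) && m == 2 implies it.
Every state satisfying the precondition satisfies the weakest precondition: the implication holds.
Answer: valid


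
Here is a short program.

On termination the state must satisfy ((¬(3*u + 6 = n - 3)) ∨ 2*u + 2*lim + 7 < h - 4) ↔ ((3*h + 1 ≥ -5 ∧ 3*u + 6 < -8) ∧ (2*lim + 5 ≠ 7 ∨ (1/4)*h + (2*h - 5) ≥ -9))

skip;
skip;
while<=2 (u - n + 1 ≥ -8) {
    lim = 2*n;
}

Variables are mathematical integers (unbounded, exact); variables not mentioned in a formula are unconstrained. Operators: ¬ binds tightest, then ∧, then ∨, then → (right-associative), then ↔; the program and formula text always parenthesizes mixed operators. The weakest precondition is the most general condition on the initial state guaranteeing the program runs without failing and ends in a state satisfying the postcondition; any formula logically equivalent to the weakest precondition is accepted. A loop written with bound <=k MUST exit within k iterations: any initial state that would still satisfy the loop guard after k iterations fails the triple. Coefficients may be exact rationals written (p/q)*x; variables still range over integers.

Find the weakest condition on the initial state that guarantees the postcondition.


Working backward. After the program, the postcondition ((¬(3*u + 6 = n - 3)) ∨ 2*u + 2*lim + 7 < h - 4) ↔ ((3*h + 1 ≥ -5 ∧ 3*u + 6 < -8) ∧ (2*lim + 5 ≠ 7 ∨ (1/4)*h + (2*h - 5) ≥ -9)) must hold; in canonical form it is ((¬(3*u = n - 9)) ∨ 2*lim + 2*u < h - 11) ↔ (3*h ≥ -6 ∧ 3*u < -14 ∧ (2*lim ≠ 2 ∨ (9/4)*h ≥ -4)).
Before the loop (bound <=2), unroll the exhaustion recursion (WP_0 = exit-now case; WP_j = one more guarded iteration, up to j = 2):
  WP_0: (¬(u ≥ n - 9)) ∧ (((¬(3*u = n - 9)) ∨ 2*lim + 2*u < h - 11) ↔ (3*h ≥ -6 ∧ 3*u < -14 ∧ (2*lim ≠ 2 ∨ (9/4)*h ≥ -4)))
  WP_1: (u ≥ n - 9 → ((¬(u ≥ n - 9)) ∧ (((¬(3*u = n - 9)) ∨ 4*n + 2*u < h - 11) ↔ (3*h ≥ -6 ∧ 3*u < -14 ∧ (4*n ≠ 2 ∨ (9/4)*h ≥ -4))))) ∧ ((¬(u ≥ n - 9)) → (((¬(3*u = n - 9)) ∨ 2*lim + 2*u < h - 11) ↔ (3*h ≥ -6 ∧ 3*u < -14 ∧ (2*lim ≠ 2 ∨ (9/4)*h ≥ -4))))
  WP_2: (u ≥ n - 9 → ((u ≥ n - 9 → ((¬(u ≥ n - 9)) ∧ (((¬(3*u = n - 9)) ∨ 4*n + 2*u < h - 11) ↔ (3*h ≥ -6 ∧ 3*u < -14 ∧ (4*n ≠ 2 ∨ (9/4)*h ≥ -4))))) ∧ ((¬(u ≥ n - 9)) → (((¬(3*u = n - 9)) ∨ 4*n + 2*u < h - 11) ↔ (3*h ≥ -6 ∧ 3*u < -14 ∧ (4*n ≠ 2 ∨ (9/4)*h ≥ -4)))))) ∧ ((¬(u ≥ n - 9)) → (((¬(3*u = n - 9)) ∨ 2*lim + 2*u < h - 11) ↔ (3*h ≥ -6 ∧ 3*u < -14 ∧ (2*lim ≠ 2 ∨ (9/4)*h ≥ -4))))
So before the loop: (u ≥ n - 9 → ((u ≥ n - 9 → ((¬(u ≥ n - 9)) ∧ (((¬(3*u = n - 9)) ∨ 4*n + 2*u < h - 11) ↔ (3*h ≥ -6 ∧ 3*u < -14 ∧ (4*n ≠ 2 ∨ (9/4)*h ≥ -4))))) ∧ ((¬(u ≥ n - 9)) → (((¬(3*u = n - 9)) ∨ 4*n + 2*u < h - 11) ↔ (3*h ≥ -6 ∧ 3*u < -14 ∧ (4*n ≠ 2 ∨ (9/4)*h ≥ -4)))))) ∧ ((¬(u ≥ n - 9)) → (((¬(3*u = n - 9)) ∨ 2*lim + 2*u < h - 11) ↔ (3*h ≥ -6 ∧ 3*u < -14 ∧ (2*lim ≠ 2 ∨ (9/4)*h ≥ -4))))
Before skip: (u ≥ n - 9 → ((u ≥ n - 9 → ((¬(u ≥ n - 9)) ∧ (((¬(3*u = n - 9)) ∨ 4*n + 2*u < h - 11) ↔ (3*h ≥ -6 ∧ 3*u < -14 ∧ (4*n ≠ 2 ∨ (9/4)*h ≥ -4))))) ∧ ((¬(u ≥ n - 9)) → (((¬(3*u = n - 9)) ∨ 4*n + 2*u < h - 11) ↔ (3*h ≥ -6 ∧ 3*u < -14 ∧ (4*n ≠ 2 ∨ (9/4)*h ≥ -4)))))) ∧ ((¬(u ≥ n - 9)) → (((¬(3*u = n - 9)) ∨ 2*lim + 2*u < h - 11) ↔ (3*h ≥ -6 ∧ 3*u < -14 ∧ (2*lim ≠ 2 ∨ (9/4)*h ≥ -4))))
Before skip: (u ≥ n - 9 → ((u ≥ n - 9 → ((¬(u ≥ n - 9)) ∧ (((¬(3*u = n - 9)) ∨ 4*n + 2*u < h - 11) ↔ (3*h ≥ -6 ∧ 3*u < -14 ∧ (4*n ≠ 2 ∨ (9/4)*h ≥ -4))))) ∧ ((¬(u ≥ n - 9)) → (((¬(3*u = n - 9)) ∨ 4*n + 2*u < h - 11) ↔ (3*h ≥ -6 ∧ 3*u < -14 ∧ (4*n ≠ 2 ∨ (9/4)*h ≥ -4)))))) ∧ ((¬(u ≥ n - 9)) → (((¬(3*u = n - 9)) ∨ 2*lim + 2*u < h - 11) ↔ (3*h ≥ -6 ∧ 3*u < -14 ∧ (2*lim ≠ 2 ∨ (9/4)*h ≥ -4))))
Answer: WP = (u ≥ n - 9 → ((u ≥ n - 9 → ((¬(u ≥ n - 9)) ∧ (((¬(3*u = n - 9)) ∨ 4*n + 2*u < h - 11) ↔ (3*h ≥ -6 ∧ 3*u < -14 ∧ (4*n ≠ 2 ∨ (9/4)*h ≥ -4))))) ∧ ((¬(u ≥ n - 9)) → (((¬(3*u = n - 9)) ∨ 4*n + 2*u < h - 11) ↔ (3*h ≥ -6 ∧ 3*u < -14 ∧ (4*n ≠ 2 ∨ (9/4)*h ≥ -4)))))) ∧ ((¬(u ≥ n - 9)) → (((¬(3*u = n - 9)) ∨ 2*lim + 2*u < h - 11) ↔ (3*h ≥ -6 ∧ 3*u < -14 ∧ (2*lim ≠ 2 ∨ (9/4)*h ≥ -4))))


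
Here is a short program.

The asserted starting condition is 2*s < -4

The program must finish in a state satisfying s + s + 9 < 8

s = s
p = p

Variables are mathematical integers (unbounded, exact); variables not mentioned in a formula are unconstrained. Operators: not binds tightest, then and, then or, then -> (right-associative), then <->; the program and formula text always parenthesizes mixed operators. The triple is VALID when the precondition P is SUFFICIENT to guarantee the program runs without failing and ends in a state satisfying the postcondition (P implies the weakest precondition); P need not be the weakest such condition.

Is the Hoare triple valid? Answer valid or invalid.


Working backward. After the program, the postcondition s + s + 9 < 8 must hold; in canonical form it is 2*s < -1.
Before p := p: 2*s < -1
Before s := s: 2*s < -1
The weakest precondition is 2*s < -1.
Check whether 2*s < -4 implies it.
Every state satisfying the precondition satisfies the weakest precondition: the implication holds.
Answer: valid


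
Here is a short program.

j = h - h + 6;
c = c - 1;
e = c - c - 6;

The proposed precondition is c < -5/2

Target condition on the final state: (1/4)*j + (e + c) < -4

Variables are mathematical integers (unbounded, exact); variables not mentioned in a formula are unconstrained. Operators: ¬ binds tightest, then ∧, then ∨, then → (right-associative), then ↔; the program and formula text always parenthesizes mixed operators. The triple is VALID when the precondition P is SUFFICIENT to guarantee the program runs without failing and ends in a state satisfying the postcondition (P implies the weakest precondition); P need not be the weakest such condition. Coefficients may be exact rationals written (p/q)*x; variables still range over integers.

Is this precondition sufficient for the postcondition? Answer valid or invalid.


Working backward. After the program, the postcondition (1/4)*j + (e + c) < -4 must hold; in canonical form it is c + e + (1/4)*j < -4.
Before e := c - c - 6: c + (1/4)*j < 2
Before c := c - 1: c + (1/4)*j < 3
Before j := h - h + 6: c < 3/2
The weakest precondition is c < 3/2.
Check whether c < -5/2 implies it.
Every state satisfying the precondition satisfies the weakest precondition: the implication holds.
Answer: valid


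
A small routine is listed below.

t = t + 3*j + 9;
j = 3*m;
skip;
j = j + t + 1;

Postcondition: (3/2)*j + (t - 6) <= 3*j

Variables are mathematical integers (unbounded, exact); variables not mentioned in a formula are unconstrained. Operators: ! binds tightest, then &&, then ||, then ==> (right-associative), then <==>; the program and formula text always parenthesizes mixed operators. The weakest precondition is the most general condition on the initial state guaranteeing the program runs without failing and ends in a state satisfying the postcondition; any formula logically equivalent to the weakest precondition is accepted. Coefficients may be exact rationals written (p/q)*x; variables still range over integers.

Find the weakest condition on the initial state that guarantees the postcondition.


Working backward. After the program, the postcondition (3/2)*j + (t - 6) <= 3*j must hold; in canonical form it is t <= (3/2)*j + 6.
Before j := j + t + 1: (3/2)*j + (1/2)*t >= -15/2
Before skip: (3/2)*j + (1/2)*t >= -15/2
Before j := 3*m: (9/2)*m + (1/2)*t >= -15/2
Before t := t + 3*j + 9: (3/2)*j + (9/2)*m + (1/2)*t >= -12
Answer: WP = (3/2)*j + (9/2)*m + (1/2)*t >= -12


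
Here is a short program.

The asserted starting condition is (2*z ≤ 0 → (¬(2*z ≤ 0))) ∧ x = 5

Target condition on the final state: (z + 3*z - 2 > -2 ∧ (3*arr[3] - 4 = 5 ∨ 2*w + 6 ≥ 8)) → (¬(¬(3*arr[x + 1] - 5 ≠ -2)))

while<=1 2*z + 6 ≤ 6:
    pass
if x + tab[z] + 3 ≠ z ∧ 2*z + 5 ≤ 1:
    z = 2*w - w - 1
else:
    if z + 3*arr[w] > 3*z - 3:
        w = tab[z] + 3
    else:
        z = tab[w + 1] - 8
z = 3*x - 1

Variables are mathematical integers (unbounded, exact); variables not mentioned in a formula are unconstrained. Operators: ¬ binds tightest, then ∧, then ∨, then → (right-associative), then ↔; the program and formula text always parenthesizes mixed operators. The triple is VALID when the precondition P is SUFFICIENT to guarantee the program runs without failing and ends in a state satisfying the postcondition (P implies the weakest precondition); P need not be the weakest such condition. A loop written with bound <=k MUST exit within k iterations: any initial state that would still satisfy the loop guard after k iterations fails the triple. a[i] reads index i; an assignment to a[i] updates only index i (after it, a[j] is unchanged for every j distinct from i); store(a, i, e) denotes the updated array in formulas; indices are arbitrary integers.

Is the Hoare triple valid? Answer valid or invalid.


Working backward. After the program, the postcondition (z + 3*z - 2 > -2 ∧ (3*arr[3] - 4 = 5 ∨ 2*w + 6 ≥ 8)) → (¬(¬(3*arr[x + 1] - 5 ≠ -2))) must hold; in canonical form it is (4*z > 0 ∧ (3*arr[3] = 9 ∨ 2*w ≥ 2)) → 3*arr[x + 1] ≠ 3.
Before z := 3*x - 1: (12*x > 4 ∧ (3*arr[3] = 9 ∨ 2*w ≥ 2)) → 3*arr[x + 1] ≠ 3
Then branch requires (12*x > 4 ∧ (3*arr[3] = 9 ∨ 2*w ≥ 2)) → 3*arr[x + 1] ≠ 3; else branch requires (3*arr[w] > 2*z - 3 → ((12*x > 4 ∧ (3*arr[3] = 9 ∨ 2*tab[z] ≥ -4)) → 3*arr[x + 1] ≠ 3)) ∧ ((¬(3*arr[w] > 2*z - 3)) → ((12*x > 4 ∧ (3*arr[3] = 9 ∨ 2*w ≥ 2)) → 3*arr[x + 1] ≠ 3)).
Before the if: ((tab[z] + x ≠ z - 3 ∧ 2*z ≤ -4) → ((12*x > 4 ∧ (3*arr[3] = 9 ∨ 2*w ≥ 2)) → 3*arr[x + 1] ≠ 3)) ∧ ((¬(tab[z] + x ≠ z - 3 ∧ 2*z ≤ -4)) → ((3*arr[w] > 2*z - 3 → ((12*x > 4 ∧ (3*arr[3] = 9 ∨ 2*tab[z] ≥ -4)) → 3*arr[x + 1] ≠ 3)) ∧ ((¬(3*arr[w] > 2*z - 3)) → ((12*x > 4 ∧ (3*arr[3] = 9 ∨ 2*w ≥ 2)) → 3*arr[x + 1] ≠ 3))))
Before the loop (bound <=1), unroll the exhaustion recursion (WP_0 = exit-now case; WP_j = one more guarded iteration, up to j = 1):
  WP_0: (¬(2*z ≤ 0)) ∧ ((tab[z] + x ≠ z - 3 ∧ 2*z ≤ -4) → ((12*x > 4 ∧ (3*arr[3] = 9 ∨ 2*w ≥ 2)) → 3*arr[x + 1] ≠ 3)) ∧ ((¬(tab[z] + x ≠ z - 3 ∧ 2*z ≤ -4)) → ((3*arr[w] > 2*z - 3 → ((12*x > 4 ∧ (3*arr[3] = 9 ∨ 2*tab[z] ≥ -4)) → 3*arr[x + 1] ≠ 3)) ∧ ((¬(3*arr[w] > 2*z - 3)) → ((12*x > 4 ∧ (3*arr[3] = 9 ∨ 2*w ≥ 2)) → 3*arr[x + 1] ≠ 3))))
  WP_1: (2*z ≤ 0 → ((¬(2*z ≤ 0)) ∧ ((tab[z] + x ≠ z - 3 ∧ 2*z ≤ -4) → ((12*x > 4 ∧ (3*arr[3] = 9 ∨ 2*w ≥ 2)) → 3*arr[x + 1] ≠ 3)) ∧ ((¬(tab[z] + x ≠ z - 3 ∧ 2*z ≤ -4)) → ((3*arr[w] > 2*z - 3 → ((12*x > 4 ∧ (3*arr[3] = 9 ∨ 2*tab[z] ≥ -4)) → 3*arr[x + 1] ≠ 3)) ∧ ((¬(3*arr[w] > 2*z - 3)) → ((12*x > 4 ∧ (3*arr[3] = 9 ∨ 2*w ≥ 2)) → 3*arr[x + 1] ≠ 3)))))) ∧ ((¬(2*z ≤ 0)) → (((tab[z] + x ≠ z - 3 ∧ 2*z ≤ -4) → ((12*x > 4 ∧ (3*arr[3] = 9 ∨ 2*w ≥ 2)) → 3*arr[x + 1] ≠ 3)) ∧ ((¬(tab[z] + x ≠ z - 3 ∧ 2*z ≤ -4)) → ((3*arr[w] > 2*z - 3 → ((12*x > 4 ∧ (3*arr[3] = 9 ∨ 2*tab[z] ≥ -4)) → 3*arr[x + 1] ≠ 3)) ∧ ((¬(3*arr[w] > 2*z - 3)) → ((12*x > 4 ∧ (3*arr[3] = 9 ∨ 2*w ≥ 2)) → 3*arr[x + 1] ≠ 3))))))
So before the loop: (2*z ≤ 0 → ((¬(2*z ≤ 0)) ∧ ((tab[z] + x ≠ z - 3 ∧ 2*z ≤ -4) → ((12*x > 4 ∧ (3*arr[3] = 9 ∨ 2*w ≥ 2)) → 3*arr[x + 1] ≠ 3)) ∧ ((¬(tab[z] + x ≠ z - 3 ∧ 2*z ≤ -4)) → ((3*arr[w] > 2*z - 3 → ((12*x > 4 ∧ (3*arr[3] = 9 ∨ 2*tab[z] ≥ -4)) → 3*arr[x + 1] ≠ 3)) ∧ ((¬(3*arr[w] > 2*z - 3)) → ((12*x > 4 ∧ (3*arr[3] = 9 ∨ 2*w ≥ 2)) → 3*arr[x + 1] ≠ 3)))))) ∧ ((¬(2*z ≤ 0)) → (((tab[z] + x ≠ z - 3 ∧ 2*z ≤ -4) → ((12*x > 4 ∧ (3*arr[3] = 9 ∨ 2*w ≥ 2)) → 3*arr[x + 1] ≠ 3)) ∧ ((¬(tab[z] + x ≠ z - 3 ∧ 2*z ≤ -4)) → ((3*arr[w] > 2*z - 3 → ((12*x > 4 ∧ (3*arr[3] = 9 ∨ 2*tab[z] ≥ -4)) → 3*arr[x + 1] ≠ 3)) ∧ ((¬(3*arr[w] > 2*z - 3)) → ((12*x > 4 ∧ (3*arr[3] = 9 ∨ 2*w ≥ 2)) → 3*arr[x + 1] ≠ 3))))))
The weakest precondition is (2*z ≤ 0 → ((¬(2*z ≤ 0)) ∧ ((tab[z] + x ≠ z - 3 ∧ 2*z ≤ -4) → ((12*x > 4 ∧ (3*arr[3] = 9 ∨ 2*w ≥ 2)) → 3*arr[x + 1] ≠ 3)) ∧ ((¬(tab[z] + x ≠ z - 3 ∧ 2*z ≤ -4)) → ((3*arr[w] > 2*z - 3 → ((12*x > 4 ∧ (3*arr[3] = 9 ∨ 2*tab[z] ≥ -4)) → 3*arr[x + 1] ≠ 3)) ∧ ((¬(3*arr[w] > 2*z - 3)) → ((12*x > 4 ∧ (3*arr[3] = 9 ∨ 2*w ≥ 2)) → 3*arr[x + 1] ≠ 3)))))) ∧ ((¬(2*z ≤ 0)) → (((tab[z] + x ≠ z - 3 ∧ 2*z ≤ -4) → ((12*x > 4 ∧ (3*arr[3] = 9 ∨ 2*w ≥ 2)) → 3*arr[x + 1] ≠ 3)) ∧ ((¬(tab[z] + x ≠ z - 3 ∧ 2*z ≤ -4)) → ((3*arr[w] > 2*z - 3 → ((12*x > 4 ∧ (3*arr[3] = 9 ∨ 2*tab[z] ≥ -4)) → 3*arr[x + 1] ≠ 3)) ∧ ((¬(3*arr[w] > 2*z - 3)) → ((12*x > 4 ∧ (3*arr[3] = 9 ∨ 2*w ≥ 2)) → 3*arr[x + 1] ≠ 3)))))).
Check whether (2*z ≤ 0 → (¬(2*z ≤ 0))) ∧ x = 5 implies it.
Countermodel: at the initial state arr = {[3] = 60305, [6] = 1, [6517] = 60305, [90459] = 60305, elsewhere 60305}, tab = {[3] = 0, [6] = 0, [6517] = 0, [90459] = 0, elsewhere 0}, w = 6517, x = 5, z = 90459, the precondition holds but the weakest precondition fails.
Answer: invalid


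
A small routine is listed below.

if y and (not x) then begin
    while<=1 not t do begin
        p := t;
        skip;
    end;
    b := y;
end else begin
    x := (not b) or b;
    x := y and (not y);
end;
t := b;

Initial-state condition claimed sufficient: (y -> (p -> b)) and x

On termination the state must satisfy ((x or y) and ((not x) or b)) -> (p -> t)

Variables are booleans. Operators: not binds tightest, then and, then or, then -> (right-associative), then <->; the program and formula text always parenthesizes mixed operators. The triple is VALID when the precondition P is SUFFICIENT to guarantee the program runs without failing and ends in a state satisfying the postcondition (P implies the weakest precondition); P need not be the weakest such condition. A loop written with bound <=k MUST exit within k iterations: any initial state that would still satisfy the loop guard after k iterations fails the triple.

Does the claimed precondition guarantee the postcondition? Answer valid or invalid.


Working backward. After the program, ((x or y) and ((not x) or b)) -> (p -> t) must hold.
Before t := b: ((x or y) and ((not x) or b)) -> (p -> b)
Then branch requires ((not t) -> (t and (((x or y) and ((not x) or y)) -> (t -> y)))) and (t -> (((x or y) and ((not x) or y)) -> (p -> y))); else branch requires y -> (p -> b).
Before the if: ((y and (not x)) -> (((not t) -> (t and (((x or y) and ((not x) or y)) -> (t -> y)))) and (t -> (((x or y) and ((not x) or y)) -> (p -> y))))) and ((not (y and (not x))) -> (y -> (p -> b)))
The weakest precondition is ((y and (not x)) -> (((not t) -> (t and (((x or y) and ((not x) or y)) -> (t -> y)))) and (t -> (((x or y) and ((not x) or y)) -> (p -> y))))) and ((not (y and (not x))) -> (y -> (p -> b))).
Check whether (y -> (p -> b)) and x implies it.
Every state satisfying the precondition satisfies the weakest precondition: the implication holds.
Answer: valid


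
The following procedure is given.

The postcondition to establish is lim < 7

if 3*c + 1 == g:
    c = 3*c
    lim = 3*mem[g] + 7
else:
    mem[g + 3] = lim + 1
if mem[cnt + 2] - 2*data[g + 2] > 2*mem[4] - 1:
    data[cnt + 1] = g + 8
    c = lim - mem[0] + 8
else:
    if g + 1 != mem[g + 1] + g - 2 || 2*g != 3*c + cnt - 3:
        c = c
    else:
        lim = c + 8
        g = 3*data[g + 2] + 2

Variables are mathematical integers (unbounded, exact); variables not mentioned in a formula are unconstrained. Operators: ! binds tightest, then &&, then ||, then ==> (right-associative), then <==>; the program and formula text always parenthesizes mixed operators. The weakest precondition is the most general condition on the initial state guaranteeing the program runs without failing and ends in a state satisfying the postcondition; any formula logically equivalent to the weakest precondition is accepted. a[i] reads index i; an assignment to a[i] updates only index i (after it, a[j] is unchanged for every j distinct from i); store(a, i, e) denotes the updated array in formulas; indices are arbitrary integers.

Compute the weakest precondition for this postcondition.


Working backward. After the program, lim < 7 must hold.
Then branch requires lim < 7; else branch requires ((mem[g + 1] != 3 || 2*g != 3*c + cnt - 3) ==> lim < 7) && ((!(mem[g + 1] != 3 || 2*g != 3*c + cnt - 3)) ==> c < -1).
Before the if: (mem[cnt + 2] > 2*data[g + 2] + 2*mem[4] - 1 ==> lim < 7) && ((!(mem[cnt + 2] > 2*data[g + 2] + 2*mem[4] - 1)) ==> (((mem[g + 1] != 3 || 2*g != 3*c + cnt - 3) ==> lim < 7) && ((!(mem[g + 1] != 3 || 2*g != 3*c + cnt - 3)) ==> c < -1)))
Then branch requires (mem[cnt + 2] > 2*data[g + 2] + 2*mem[4] - 1 ==> 3*mem[g] < 0) && ((!(mem[cnt + 2] > 2*data[g + 2] + 2*mem[4] - 1)) ==> (((mem[g + 1] != 3 || 2*g != 9*c + cnt - 3) ==> 3*mem[g] < 0) && ((!(mem[g + 1] != 3 || 2*g != 9*c + cnt - 3)) ==> 3*c < -1))); else branch requires (store(mem, g + 3, lim + 1)[cnt + 2] > 2*data[g + 2] + 2*store(mem, g + 3, lim + 1)[4] - 1 ==> lim < 7) && ((!(store(mem, g + 3, lim + 1)[cnt + 2] > 2*data[g + 2] + 2*store(mem, g + 3, lim + 1)[4] - 1)) ==> (((store(mem, g + 3, lim + 1)[g + 1] != 3 || 2*g != 3*c + cnt - 3) ==> lim < 7) && ((!(store(mem, g + 3, lim + 1)[g + 1] != 3 || 2*g != 3*c + cnt - 3)) ==> c < -1))).
Before the if: (3*c == g - 1 ==> ((mem[cnt + 2] > 2*data[g + 2] + 2*mem[4] - 1 ==> 3*mem[g] < 0) && ((!(mem[cnt + 2] > 2*data[g + 2] + 2*mem[4] - 1)) ==> (((mem[g + 1] != 3 || 2*g != 9*c + cnt - 3) ==> 3*mem[g] < 0) && ((!(mem[g + 1] != 3 || 2*g != 9*c + cnt - 3)) ==> 3*c < -1))))) && ((!(3*c == g - 1)) ==> ((store(mem, g + 3, lim + 1)[cnt + 2] > 2*data[g + 2] + 2*store(mem, g + 3, lim + 1)[4] - 1 ==> lim < 7) && ((!(store(mem, g + 3, lim + 1)[cnt + 2] > 2*data[g + 2] + 2*store(mem, g + 3, lim + 1)[4] - 1)) ==> (((store(mem, g + 3, lim + 1)[g + 1] != 3 || 2*g != 3*c + cnt - 3) ==> lim < 7) && ((!(store(mem, g + 3, lim + 1)[g + 1] != 3 || 2*g != 3*c + cnt - 3)) ==> c < -1)))))
Answer: WP = (3*c == g - 1 ==> ((mem[cnt + 2] > 2*data[g + 2] + 2*mem[4] - 1 ==> 3*mem[g] < 0) && ((!(mem[cnt + 2] > 2*data[g + 2] + 2*mem[4] - 1)) ==> (((mem[g + 1] != 3 || 2*g != 9*c + cnt - 3) ==> 3*mem[g] < 0) && ((!(mem[g + 1] != 3 || 2*g != 9*c + cnt - 3)) ==> 3*c < -1))))) && ((!(3*c == g - 1)) ==> ((store(mem, g + 3, lim + 1)[cnt + 2] > 2*data[g + 2] + 2*store(mem, g + 3, lim + 1)[4] - 1 ==> lim < 7) && ((!(store(mem, g + 3, lim + 1)[cnt + 2] > 2*data[g + 2] + 2*store(mem, g + 3, lim + 1)[4] - 1)) ==> (((store(mem, g + 3, lim + 1)[g + 1] != 3 || 2*g != 3*c + cnt - 3) ==> lim < 7) && ((!(store(mem, g + 3, lim + 1)[g + 1] != 3 || 2*g != 3*c + cnt - 3)) ==> c < -1)))))
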